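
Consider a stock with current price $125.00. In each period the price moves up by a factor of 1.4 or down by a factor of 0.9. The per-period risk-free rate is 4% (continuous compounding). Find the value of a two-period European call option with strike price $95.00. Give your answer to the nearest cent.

$37.30

Risk-neutral probability p = (e^0.04 − 0.9)/(1.4 − 0.9) = 0.1408/0.5000 = 0.2816
Terminal stock prices: S_uu = 245, S_ud = 157.5, S_dd = 101.2
Terminal payoffs (S − K): max(150, 0) = 150, max(62.5, 0) = 62.5, max(6.25, 0) = 6.25
Node u (S = 175): V_u = e^(−0.04)·[0.2816·150.0000 + 0.7184·62.5000] = 83.7250
Node d (S = 112.5): V_d = e^(−0.04)·[0.2816·62.5000 + 0.7184·6.2500] = 21.2250
Node 0 (S = 125): V_0 = e^(−0.04)·[0.2816·83.7250 + 0.7184·21.2250] = 37.3039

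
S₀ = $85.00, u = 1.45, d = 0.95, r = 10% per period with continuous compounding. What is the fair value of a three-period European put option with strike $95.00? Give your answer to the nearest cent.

$5.38

Risk-neutral probability p = (e^0.1 − 0.95)/(1.45 − 0.95) = 0.1552/0.5000 = 0.3103
Terminal stock prices: S_uuu = 259.1, S_uud = 169.8, S_udd = 111.2, S_ddd = 72.88
Terminal payoffs (K − S): max(-164.1, 0) = 0, max(-74.78, 0) = 0, max(-16.23, 0) = 0, max(22.12, 0) = 22.12
Node uu (S = 178.7): V_uu = e^(−0.1)·[0.3103·0.0000 + 0.6897·0.0000] = 0.0000
Node ud (S = 117.1): V_ud = e^(−0.1)·[0.3103·0.0000 + 0.6897·0.0000] = 0.0000
Node dd (S = 76.71): V_dd = e^(−0.1)·[0.3103·0.0000 + 0.6897·22.1231] = 13.8055
Node u (S = 123.2): V_u = e^(−0.1)·[0.3103·0.0000 + 0.6897·0.0000] = 0.0000
Node d (S = 80.75): V_d = e^(−0.1)·[0.3103·0.0000 + 0.6897·13.8055] = 8.6150
Node 0 (S = 85): V_0 = e^(−0.1)·[0.3103·0.0000 + 0.6897·8.6150] = 5.3760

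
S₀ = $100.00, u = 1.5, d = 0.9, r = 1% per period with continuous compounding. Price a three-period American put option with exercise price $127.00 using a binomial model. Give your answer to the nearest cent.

Risk-neutral probability p = (e^0.01 − 0.9)/(1.5 − 0.9) = 0.1101/0.6000 = 0.1834
Terminal stock prices: S_uuu = 337.5, S_uud = 202.5, S_udd = 121.5, S_ddd = 72.9
Terminal payoffs (K − S): max(-210.5, 0) = 0, max(-75.5, 0) = 0, max(5.5, 0) = 5.5, max(54.1, 0) = 54.1
Node uu (S = 225): continuation = e^(−0.01)·[0.1834·0.0000 + 0.8166·0.0000] = 0.0000; exercise value = 0.0000 ≤ continuation, so V_uu = 0.0000
Node ud (S = 135): continuation = e^(−0.01)·[0.1834·0.0000 + 0.8166·5.5000] = 4.4465; exercise value = 0.0000 ≤ continuation, so V_ud = 4.4465
Node dd (S = 81): continuation = e^(−0.01)·[0.1834·5.5000 + 0.8166·54.1000] = 44.7363; exercise value = 46.0000 > continuation, so V_dd = 46.0000 (exercise)
Node u (S = 150): continuation = e^(−0.01)·[0.1834·0.0000 + 0.8166·4.4465] = 3.5948; exercise value = 0.0000 ≤ continuation, so V_u = 3.5948
Node d (S = 90): continuation = e^(−0.01)·[0.1834·4.4465 + 0.8166·46.0000] = 37.9965; exercise value = 37.0000 ≤ continuation, so V_d = 37.9965
Node 0 (S = 100): continuation = e^(−0.01)·[0.1834·3.5948 + 0.8166·37.9965] = 31.3714; exercise value = 27.0000 ≤ continuation, so V_0 = 31.3714

$31.37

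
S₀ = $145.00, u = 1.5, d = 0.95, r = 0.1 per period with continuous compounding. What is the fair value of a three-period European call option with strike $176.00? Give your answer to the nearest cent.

$28.78

Risk-neutral probability p = (e^0.1 − 0.95)/(1.5 − 0.95) = 0.1552/0.5500 = 0.2821
Terminal stock prices: S_uuu = 489.4, S_uud = 309.9, S_udd = 196.3, S_ddd = 124.3
Terminal payoffs (S − K): max(313.4, 0) = 313.4, max(133.9, 0) = 133.9, max(20.29, 0) = 20.29, max(-51.68, 0) = 0
Node uu (S = 326.2): V_uu = e^(−0.1)·[0.2821·313.3750 + 0.7179·133.9375] = 166.9986
Node ud (S = 206.6): V_ud = e^(−0.1)·[0.2821·133.9375 + 0.7179·20.2937] = 47.3736
Node dd (S = 130.9): V_dd = e^(−0.1)·[0.2821·20.2937 + 0.7179·0.0000] = 5.1806
Node u (S = 217.5): V_u = e^(−0.1)·[0.2821·166.9986 + 0.7179·47.3736] = 73.4034
Node d (S = 137.8): V_d = e^(−0.1)·[0.2821·47.3736 + 0.7179·5.1806] = 15.4587
Node 0 (S = 145): V_0 = e^(−0.1)·[0.2821·73.4034 + 0.7179·15.4587] = 28.7798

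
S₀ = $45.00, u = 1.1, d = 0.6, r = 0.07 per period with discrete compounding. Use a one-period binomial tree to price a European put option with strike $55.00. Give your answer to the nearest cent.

$6.40

Risk-neutral probability p = (1 + 0.07 − 0.6)/(1.1 − 0.6) = 0.4700/0.5000 = 0.9400
Terminal stock prices: S_u = 49.5, S_d = 27
Terminal payoffs (K − S): max(5.5, 0) = 5.5, max(28, 0) = 28
Node 0 (S = 45): V_0 = 1/1.07·[0.9400·5.5000 + 0.0600·28.0000] = 6.4019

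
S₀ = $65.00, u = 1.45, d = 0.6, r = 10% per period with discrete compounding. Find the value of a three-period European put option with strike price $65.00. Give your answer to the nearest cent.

$9.66

Risk-neutral probability p = (1 + 0.1 − 0.6)/(1.45 − 0.6) = 0.5000/0.8500 = 0.5882
Terminal stock prices: S_uuu = 198.2, S_uud = 82, S_udd = 33.93, S_ddd = 14.04
Terminal payoffs (K − S): max(-133.2, 0) = 0, max(-17, 0) = 0, max(31.07, 0) = 31.07, max(50.96, 0) = 50.96
Node uu (S = 136.7): V_uu = 1/1.1·[0.5882·0.0000 + 0.4118·0.0000] = 0.0000
Node ud (S = 56.55): V_ud = 1/1.1·[0.5882·0.0000 + 0.4118·31.0700] = 11.6305
Node dd (S = 23.4): V_dd = 1/1.1·[0.5882·31.0700 + 0.4118·50.9600] = 35.6909
Node u (S = 94.25): V_u = 1/1.1·[0.5882·0.0000 + 0.4118·11.6305] = 4.3537
Node d (S = 39): V_d = 1/1.1·[0.5882·11.6305 + 0.4118·35.6909] = 19.5797
Node 0 (S = 65): V_0 = 1/1.1·[0.5882·4.3537 + 0.4118·19.5797] = 9.6575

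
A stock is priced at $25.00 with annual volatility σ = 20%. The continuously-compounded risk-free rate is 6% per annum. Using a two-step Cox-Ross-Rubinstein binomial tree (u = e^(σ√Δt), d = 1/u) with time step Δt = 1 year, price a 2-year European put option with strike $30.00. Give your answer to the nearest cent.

CRR parameters: u = e^(σ√Δt) = e^(0.2·√1) = 1.2214, d = 1/u = 0.8187
Per-period rate: rΔt = 0.06·1 = 0.06, so R = e^0.06 = 1.0618
Risk-neutral probability p = (e^0.06 − 0.8187)/(1.2214 − 0.8187) = 0.2431/0.4027 = 0.6037
Terminal stock prices: S_uu = 37.3, S_ud = 25, S_dd = 16.76
Terminal payoffs (K − S): max(-7.296, 0) = 0, max(5, 0) = 5, max(13.24, 0) = 13.24
Node u (S = 30.54): V_u = e^(−0.06)·[0.6037·0.0000 + 0.3963·5.0000] = 1.8660
Node d (S = 20.47): V_d = e^(−0.06)·[0.6037·5.0000 + 0.3963·13.2420] = 7.7847
Node 0 (S = 25): V_0 = e^(−0.06)·[0.6037·1.8660 + 0.3963·7.7847] = 3.9661

$3.97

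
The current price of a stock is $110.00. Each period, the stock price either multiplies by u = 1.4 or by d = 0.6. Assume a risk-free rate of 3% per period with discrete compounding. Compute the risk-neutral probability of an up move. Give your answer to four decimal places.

Risk-neutral probability p = (1 + 0.03 − 0.6)/(1.4 − 0.6) = 0.4300/0.8000 = 0.5375

p = 0.5375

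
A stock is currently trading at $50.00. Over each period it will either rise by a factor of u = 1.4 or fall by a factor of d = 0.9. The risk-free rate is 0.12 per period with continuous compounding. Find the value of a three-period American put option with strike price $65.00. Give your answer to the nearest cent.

Risk-neutral probability p = (e^0.12 − 0.9)/(1.4 − 0.9) = 0.2275/0.5000 = 0.4550
Terminal stock prices: S_uuu = 137.2, S_uud = 88.2, S_udd = 56.7, S_ddd = 36.45
Terminal payoffs (K − S): max(-72.2, 0) = 0, max(-23.2, 0) = 0, max(8.3, 0) = 8.3, max(28.55, 0) = 28.55
Node uu (S = 98): continuation = e^(−0.12)·[0.4550·0.0000 + 0.5450·0.0000] = 0.0000; exercise value = 0.0000 ≤ continuation, so V_uu = 0.0000
Node ud (S = 63): continuation = e^(−0.12)·[0.4550·0.0000 + 0.5450·8.3000] = 4.0120; exercise value = 2.0000 ≤ continuation, so V_ud = 4.0120
Node dd (S = 40.5): continuation = e^(−0.12)·[0.4550·8.3000 + 0.5450·28.5500] = 17.1498; exercise value = 24.5000 > continuation, so V_dd = 24.5000 (exercise)
Node u (S = 70): continuation = e^(−0.12)·[0.4550·0.0000 + 0.5450·4.0120] = 1.9393; exercise value = 0.0000 ≤ continuation, so V_u = 1.9393
Node d (S = 45): continuation = e^(−0.12)·[0.4550·4.0120 + 0.5450·24.5000] = 13.4618; exercise value = 20.0000 > continuation, so V_d = 20.0000 (exercise)
Node 0 (S = 50): continuation = e^(−0.12)·[0.4550·1.9393 + 0.5450·20.0000] = 10.4501; exercise value = 15.0000 > continuation, so V_0 = 15.0000 (exercise)

$15.00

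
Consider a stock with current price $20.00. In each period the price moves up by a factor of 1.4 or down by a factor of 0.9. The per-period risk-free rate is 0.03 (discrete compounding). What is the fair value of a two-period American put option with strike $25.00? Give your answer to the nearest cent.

Risk-neutral probability p = (1 + 0.03 − 0.9)/(1.4 − 0.9) = 0.1300/0.5000 = 0.2600
Terminal stock prices: S_uu = 39.2, S_ud = 25.2, S_dd = 16.2
Terminal payoffs (K − S): max(-14.2, 0) = 0, max(-0.2, 0) = 0, max(8.8, 0) = 8.8
Node u (S = 28): continuation = 1/1.03·[0.2600·0.0000 + 0.7400·0.0000] = 0.0000; exercise value = 0.0000 ≤ continuation, so V_u = 0.0000
Node d (S = 18): continuation = 1/1.03·[0.2600·0.0000 + 0.7400·8.8000] = 6.3223; exercise value = 7.0000 > continuation, so V_d = 7.0000 (exercise)
Node 0 (S = 20): continuation = 1/1.03·[0.2600·0.0000 + 0.7400·7.0000] = 5.0291; exercise value = 5.0000 ≤ continuation, so V_0 = 5.0291

$5.03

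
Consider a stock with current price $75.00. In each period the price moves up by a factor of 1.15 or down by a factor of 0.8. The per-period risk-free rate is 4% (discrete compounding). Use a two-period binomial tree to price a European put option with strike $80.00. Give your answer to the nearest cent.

$7.31

Risk-neutral probability p = (1 + 0.04 − 0.8)/(1.15 − 0.8) = 0.2400/0.3500 = 0.6857
Terminal stock prices: S_uu = 99.19, S_ud = 69, S_dd = 48
Terminal payoffs (K − S): max(-19.19, 0) = 0, max(11, 0) = 11, max(32, 0) = 32
Node u (S = 86.25): V_u = 1/1.04·[0.6857·0.0000 + 0.3143·11.0000] = 3.3242
Node d (S = 60): V_d = 1/1.04·[0.6857·11.0000 + 0.3143·32.0000] = 16.9231
Node 0 (S = 75): V_0 = 1/1.04·[0.6857·3.3242 + 0.3143·16.9231] = 7.3059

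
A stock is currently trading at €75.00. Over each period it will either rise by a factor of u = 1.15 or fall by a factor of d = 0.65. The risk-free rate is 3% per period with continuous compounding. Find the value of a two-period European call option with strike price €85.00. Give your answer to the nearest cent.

€7.74

Risk-neutral probability p = (e^0.03 − 0.65)/(1.15 − 0.65) = 0.3805/0.5000 = 0.7609
Terminal stock prices: S_uu = 99.19, S_ud = 56.06, S_dd = 31.69
Terminal payoffs (S − K): max(14.19, 0) = 14.19, max(-28.94, 0) = 0, max(-53.31, 0) = 0
Node u (S = 86.25): V_u = e^(−0.03)·[0.7609·14.1875 + 0.2391·0.0000] = 10.4763
Node d (S = 48.75): V_d = e^(−0.03)·[0.7609·0.0000 + 0.2391·0.0000] = 0.0000
Node 0 (S = 75): V_0 = e^(−0.03)·[0.7609·10.4763 + 0.2391·0.0000] = 7.7360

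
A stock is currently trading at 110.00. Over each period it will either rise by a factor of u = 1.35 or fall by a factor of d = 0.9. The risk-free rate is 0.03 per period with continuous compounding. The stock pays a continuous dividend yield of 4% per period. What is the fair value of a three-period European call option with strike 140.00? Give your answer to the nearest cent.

Per-period risk-free factor R = e^0.03 = 1.0305; dividend-adjusted growth = e^(0.03−0.04) = 0.9900.
Risk-neutral probability p = (0.9900 − 0.9)/(1.35 − 0.9) = 0.0900/0.4500 = 0.2001
Terminal stock prices: S_uuu = 270.6, S_uud = 180.4, S_udd = 120.3, S_ddd = 80.19
Terminal payoffs (S − K): max(130.6, 0) = 130.6, max(40.43, 0) = 40.43, max(-19.71, 0) = 0, max(-59.81, 0) = 0
Node uu (S = 200.5): V_uu = e^(−0.03)·[0.2001·130.6413 + 0.7999·40.4275] = 56.7519
Node ud (S = 133.7): V_ud = e^(−0.03)·[0.2001·40.4275 + 0.7999·0.0000] = 7.8509
Node dd (S = 89.1): V_dd = e^(−0.03)·[0.2001·0.0000 + 0.7999·0.0000] = 0.0000
Node u (S = 148.5): V_u = e^(−0.03)·[0.2001·56.7519 + 0.7999·7.8509] = 17.1153
Node d (S = 99): V_d = e^(−0.03)·[0.2001·7.8509 + 0.7999·0.0000] = 1.5246
Node 0 (S = 110): V_0 = e^(−0.03)·[0.2001·17.1153 + 0.7999·1.5246] = 4.5072

4.51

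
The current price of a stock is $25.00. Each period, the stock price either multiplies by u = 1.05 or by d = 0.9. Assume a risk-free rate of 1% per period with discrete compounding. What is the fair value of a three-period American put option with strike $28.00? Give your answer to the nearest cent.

Risk-neutral probability p = (1 + 0.01 − 0.9)/(1.05 − 0.9) = 0.1100/0.1500 = 0.7333
Terminal stock prices: S_uuu = 28.94, S_uud = 24.81, S_udd = 21.26, S_ddd = 18.23
Terminal payoffs (K − S): max(-0.9406, 0) = 0, max(3.194, 0) = 3.194, max(6.737, 0) = 6.737, max(9.775, 0) = 9.775
Node uu (S = 27.56): continuation = 1/1.01·[0.7333·0.0000 + 0.2667·3.1937] = 0.8432; exercise value = 0.4375 ≤ continuation, so V_uu = 0.8432
Node ud (S = 23.62): continuation = 1/1.01·[0.7333·3.1937 + 0.2667·6.7375] = 4.0978; exercise value = 4.3750 > continuation, so V_ud = 4.3750 (exercise)
Node dd (S = 20.25): continuation = 1/1.01·[0.7333·6.7375 + 0.2667·9.7750] = 7.4728; exercise value = 7.7500 > continuation, so V_dd = 7.7500 (exercise)
Node u (S = 26.25): continuation = 1/1.01·[0.7333·0.8432 + 0.2667·4.3750] = 1.7674; exercise value = 1.7500 ≤ continuation, so V_u = 1.7674
Node d (S = 22.5): continuation = 1/1.01·[0.7333·4.3750 + 0.2667·7.7500] = 5.2228; exercise value = 5.5000 > continuation, so V_d = 5.5000 (exercise)
Node 0 (S = 25): continuation = 1/1.01·[0.7333·1.7674 + 0.2667·5.5000] = 2.7354; exercise value = 3.0000 > continuation, so V_0 = 3.0000 (exercise)

$3.00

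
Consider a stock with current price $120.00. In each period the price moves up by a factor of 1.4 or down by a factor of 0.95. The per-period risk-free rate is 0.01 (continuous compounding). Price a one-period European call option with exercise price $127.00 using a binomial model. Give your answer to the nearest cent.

$5.42

Risk-neutral probability p = (e^0.01 − 0.95)/(1.4 − 0.95) = 0.0601/0.4500 = 0.1334
Terminal stock prices: S_u = 168, S_d = 114
Terminal payoffs (S − K): max(41, 0) = 41, max(-13, 0) = 0
Node 0 (S = 120): V_0 = e^(−0.01)·[0.1334·41.0000 + 0.8666·0.0000] = 5.4168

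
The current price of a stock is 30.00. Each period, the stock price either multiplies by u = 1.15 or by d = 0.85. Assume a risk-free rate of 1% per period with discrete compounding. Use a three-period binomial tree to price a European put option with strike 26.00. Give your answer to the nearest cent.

Risk-neutral probability p = (1 + 0.01 − 0.85)/(1.15 − 0.85) = 0.1600/0.3000 = 0.5333
Terminal stock prices: S_uuu = 45.63, S_uud = 33.72, S_udd = 24.93, S_ddd = 18.42
Terminal payoffs (K − S): max(-19.63, 0) = 0, max(-7.724, 0) = 0, max(1.074, 0) = 1.074, max(7.576, 0) = 7.576
Node uu (S = 39.67): V_uu = 1/1.01·[0.5333·0.0000 + 0.4667·0.0000] = 0.0000
Node ud (S = 29.32): V_ud = 1/1.01·[0.5333·0.0000 + 0.4667·1.0738] = 0.4961
Node dd (S = 21.67): V_dd = 1/1.01·[0.5333·1.0738 + 0.4667·7.5763] = 4.0676
Node u (S = 34.5): V_u = 1/1.01·[0.5333·0.0000 + 0.4667·0.4961] = 0.2292
Node d (S = 25.5): V_d = 1/1.01·[0.5333·0.4961 + 0.4667·4.0676] = 2.1414
Node 0 (S = 30): V_0 = 1/1.01·[0.5333·0.2292 + 0.4667·2.1414] = 1.1105

1.11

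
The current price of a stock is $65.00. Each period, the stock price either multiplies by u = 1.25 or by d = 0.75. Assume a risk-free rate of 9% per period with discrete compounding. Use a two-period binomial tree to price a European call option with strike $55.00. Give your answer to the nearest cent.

Risk-neutral probability p = (1 + 0.09 − 0.75)/(1.25 − 0.75) = 0.3400/0.5000 = 0.6800
Terminal stock prices: S_uu = 101.6, S_ud = 60.94, S_dd = 36.56
Terminal payoffs (S − K): max(46.56, 0) = 46.56, max(5.938, 0) = 5.938, max(-18.44, 0) = 0
Node u (S = 81.25): V_u = 1/1.09·[0.6800·46.5625 + 0.3200·5.9375] = 30.7913
Node d (S = 48.75): V_d = 1/1.09·[0.6800·5.9375 + 0.3200·0.0000] = 3.7041
Node 0 (S = 65): V_0 = 1/1.09·[0.6800·30.7913 + 0.3200·3.7041] = 20.2967

$20.30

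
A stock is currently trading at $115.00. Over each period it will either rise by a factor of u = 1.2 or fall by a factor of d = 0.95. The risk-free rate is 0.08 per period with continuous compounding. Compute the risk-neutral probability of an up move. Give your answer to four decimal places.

p = 0.5331

Risk-neutral probability p = (e^0.08 − 0.95)/(1.2 − 0.95) = 0.1333/0.2500 = 0.5331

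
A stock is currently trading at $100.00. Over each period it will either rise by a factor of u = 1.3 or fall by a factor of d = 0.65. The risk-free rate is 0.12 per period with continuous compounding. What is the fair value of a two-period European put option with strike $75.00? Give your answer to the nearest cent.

Risk-neutral probability p = (e^0.12 − 0.65)/(1.3 − 0.65) = 0.4775/0.6500 = 0.7346
Terminal stock prices: S_uu = 169, S_ud = 84.5, S_dd = 42.25
Terminal payoffs (K − S): max(-94, 0) = 0, max(-9.5, 0) = 0, max(32.75, 0) = 32.75
Node u (S = 130): V_u = e^(−0.12)·[0.7346·0.0000 + 0.2654·0.0000] = 0.0000
Node d (S = 65): V_d = e^(−0.12)·[0.7346·0.0000 + 0.2654·32.7500] = 7.7087
Node 0 (S = 100): V_0 = e^(−0.12)·[0.7346·0.0000 + 0.2654·7.7087] = 1.8145

$1.81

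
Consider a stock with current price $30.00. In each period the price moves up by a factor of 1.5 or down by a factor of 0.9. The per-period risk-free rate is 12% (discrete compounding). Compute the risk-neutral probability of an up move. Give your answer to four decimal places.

p = 0.3667

Risk-neutral probability p = (1 + 0.12 − 0.9)/(1.5 − 0.9) = 0.2200/0.6000 = 0.3667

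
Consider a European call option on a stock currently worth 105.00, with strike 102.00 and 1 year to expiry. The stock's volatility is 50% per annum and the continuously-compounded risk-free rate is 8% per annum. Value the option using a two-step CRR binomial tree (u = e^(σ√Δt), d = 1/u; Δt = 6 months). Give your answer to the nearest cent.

CRR parameters: u = e^(σ√Δt) = e^(0.5·√0.5) = 1.4241, d = 1/u = 0.7022
Per-period rate: rΔt = 0.08·0.5 = 0.04, so R = e^0.04 = 1.0408
Risk-neutral probability p = (e^0.04 − 0.7022)/(1.4241 − 0.7022) = 0.3386/0.7219 = 0.4691
Terminal stock prices: S_uu = 213, S_ud = 105, S_dd = 51.77
Terminal payoffs (S − K): max(111, 0) = 111, max(3, 0) = 3, max(-50.23, 0) = 0
Node u (S = 149.5): V_u = e^(−0.04)·[0.4691·110.9521 + 0.5309·3.0000] = 51.5320
Node d (S = 73.73): V_d = e^(−0.04)·[0.4691·3.0000 + 0.5309·0.0000] = 1.3520
Node 0 (S = 105): V_0 = e^(−0.04)·[0.4691·51.5320 + 0.5309·1.3520] = 23.9130

23.91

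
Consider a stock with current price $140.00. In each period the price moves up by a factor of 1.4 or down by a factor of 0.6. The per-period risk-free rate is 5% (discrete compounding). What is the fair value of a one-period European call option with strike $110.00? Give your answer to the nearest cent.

Risk-neutral probability p = (1 + 0.05 − 0.6)/(1.4 − 0.6) = 0.4500/0.8000 = 0.5625
Terminal stock prices: S_u = 196, S_d = 84
Terminal payoffs (S − K): max(86, 0) = 86, max(-26, 0) = 0
Node 0 (S = 140): V_0 = 1/1.05·[0.5625·86.0000 + 0.4375·0.0000] = 46.0714

$46.07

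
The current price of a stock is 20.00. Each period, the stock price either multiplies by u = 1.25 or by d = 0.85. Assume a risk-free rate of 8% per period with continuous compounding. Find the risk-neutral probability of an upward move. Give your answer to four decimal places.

Risk-neutral probability p = (e^0.08 − 0.85)/(1.25 − 0.85) = 0.2333/0.4000 = 0.5832

p = 0.5832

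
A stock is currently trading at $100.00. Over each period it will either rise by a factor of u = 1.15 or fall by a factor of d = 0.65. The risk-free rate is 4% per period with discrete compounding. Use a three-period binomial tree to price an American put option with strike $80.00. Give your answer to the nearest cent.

$4.23

Risk-neutral probability p = (1 + 0.04 − 0.65)/(1.15 − 0.65) = 0.3900/0.5000 = 0.7800
Terminal stock prices: S_uuu = 152.1, S_uud = 85.96, S_udd = 48.59, S_ddd = 27.46
Terminal payoffs (K − S): max(-72.09, 0) = 0, max(-5.962, 0) = 0, max(31.41, 0) = 31.41, max(52.54, 0) = 52.54
Node uu (S = 132.2): continuation = 1/1.04·[0.7800·0.0000 + 0.2200·0.0000] = 0.0000; exercise value = 0.0000 ≤ continuation, so V_uu = 0.0000
Node ud (S = 74.75): continuation = 1/1.04·[0.7800·0.0000 + 0.2200·31.4125] = 6.6450; exercise value = 5.2500 ≤ continuation, so V_ud = 6.6450
Node dd (S = 42.25): continuation = 1/1.04·[0.7800·31.4125 + 0.2200·52.5375] = 34.6731; exercise value = 37.7500 > continuation, so V_dd = 37.7500 (exercise)
Node u (S = 115): continuation = 1/1.04·[0.7800·0.0000 + 0.2200·6.6450] = 1.4057; exercise value = 0.0000 ≤ continuation, so V_u = 1.4057
Node d (S = 65): continuation = 1/1.04·[0.7800·6.6450 + 0.2200·37.7500] = 12.9693; exercise value = 15.0000 > continuation, so V_d = 15.0000 (exercise)
Node 0 (S = 100): continuation = 1/1.04·[0.7800·1.4057 + 0.2200·15.0000] = 4.2273; exercise value = 0.0000 ≤ continuation, so V_0 = 4.2273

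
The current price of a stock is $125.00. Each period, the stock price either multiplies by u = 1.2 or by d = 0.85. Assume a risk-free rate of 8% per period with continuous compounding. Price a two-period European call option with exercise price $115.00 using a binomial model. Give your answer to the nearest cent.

Risk-neutral probability p = (e^0.08 − 0.85)/(1.2 − 0.85) = 0.2333/0.3500 = 0.6665
Terminal stock prices: S_uu = 180, S_ud = 127.5, S_dd = 90.31
Terminal payoffs (S − K): max(65, 0) = 65, max(12.5, 0) = 12.5, max(-24.69, 0) = 0
Node u (S = 150): V_u = e^(−0.08)·[0.6665·65.0000 + 0.3335·12.5000] = 43.8416
Node d (S = 106.2): V_d = e^(−0.08)·[0.6665·12.5000 + 0.3335·0.0000] = 7.6911
Node 0 (S = 125): V_0 = e^(−0.08)·[0.6665·43.8416 + 0.3335·7.6911] = 29.3428

$29.34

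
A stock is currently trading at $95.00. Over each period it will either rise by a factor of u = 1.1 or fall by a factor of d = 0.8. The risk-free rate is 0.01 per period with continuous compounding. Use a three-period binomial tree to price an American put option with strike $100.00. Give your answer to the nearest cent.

Risk-neutral probability p = (e^0.01 − 0.8)/(1.1 − 0.8) = 0.2101/0.3000 = 0.7002
Terminal stock prices: S_uuu = 126.4, S_uud = 91.96, S_udd = 66.88, S_ddd = 48.64
Terminal payoffs (K − S): max(-26.45, 0) = 0, max(8.04, 0) = 8.04, max(33.12, 0) = 33.12, max(51.36, 0) = 51.36
Node uu (S = 115): continuation = e^(−0.01)·[0.7002·0.0000 + 0.2998·8.0400] = 2.3867; exercise value = 0.0000 ≤ continuation, so V_uu = 2.3867
Node ud (S = 83.6): continuation = e^(−0.01)·[0.7002·8.0400 + 0.2998·33.1200] = 15.4050; exercise value = 16.4000 > continuation, so V_ud = 16.4000 (exercise)
Node dd (S = 60.8): continuation = e^(−0.01)·[0.7002·33.1200 + 0.2998·51.3600] = 38.2050; exercise value = 39.2000 > continuation, so V_dd = 39.2000 (exercise)
Node u (S = 104.5): continuation = e^(−0.01)·[0.7002·2.3867 + 0.2998·16.4000] = 6.5228; exercise value = 0.0000 ≤ continuation, so V_u = 6.5228
Node d (S = 76): continuation = e^(−0.01)·[0.7002·16.4000 + 0.2998·39.2000] = 23.0050; exercise value = 24.0000 > continuation, so V_d = 24.0000 (exercise)
Node 0 (S = 95): continuation = e^(−0.01)·[0.7002·6.5228 + 0.2998·24.0000] = 11.6460; exercise value = 5.0000 ≤ continuation, so V_0 = 11.6460

$11.65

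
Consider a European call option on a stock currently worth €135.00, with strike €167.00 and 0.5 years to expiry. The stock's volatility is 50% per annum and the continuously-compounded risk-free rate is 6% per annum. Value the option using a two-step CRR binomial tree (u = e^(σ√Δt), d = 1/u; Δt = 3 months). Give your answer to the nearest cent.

€11.80

CRR parameters: u = e^(σ√Δt) = e^(0.5·√0.25) = 1.2840, d = 1/u = 0.7788
Per-period rate: rΔt = 0.06·0.25 = 0.015, so R = e^0.015 = 1.0151
Risk-neutral probability p = (e^0.015 − 0.7788)/(1.2840 − 0.7788) = 0.2363/0.5052 = 0.4677
Terminal stock prices: S_uu = 222.6, S_ud = 135, S_dd = 81.88
Terminal payoffs (S − K): max(55.58, 0) = 55.58, max(-32, 0) = 0, max(-85.12, 0) = 0
Node u (S = 173.3): V_u = e^(−0.015)·[0.4677·55.5774 + 0.5323·0.0000] = 25.6086
Node d (S = 105.1): V_d = e^(−0.015)·[0.4677·0.0000 + 0.5323·0.0000] = 0.0000
Node 0 (S = 135): V_0 = e^(−0.015)·[0.4677·25.6086 + 0.5323·0.0000] = 11.7997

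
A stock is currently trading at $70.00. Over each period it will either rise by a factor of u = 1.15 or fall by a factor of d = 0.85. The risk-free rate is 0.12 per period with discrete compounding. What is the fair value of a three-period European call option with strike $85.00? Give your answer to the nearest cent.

Risk-neutral probability p = (1 + 0.12 − 0.85)/(1.15 − 0.85) = 0.2700/0.3000 = 0.9000
Terminal stock prices: S_uuu = 106.5, S_uud = 78.69, S_udd = 58.16, S_ddd = 42.99
Terminal payoffs (S − K): max(21.46, 0) = 21.46, max(-6.311, 0) = 0, max(-26.84, 0) = 0, max(-42.01, 0) = 0
Node uu (S = 92.57): V_uu = 1/1.12·[0.9000·21.4612 + 0.1000·0.0000] = 17.2456
Node ud (S = 68.42): V_ud = 1/1.12·[0.9000·0.0000 + 0.1000·0.0000] = 0.0000
Node dd (S = 50.57): V_dd = 1/1.12·[0.9000·0.0000 + 0.1000·0.0000] = 0.0000
Node u (S = 80.5): V_u = 1/1.12·[0.9000·17.2456 + 0.1000·0.0000] = 13.8581
Node d (S = 59.5): V_d = 1/1.12·[0.9000·0.0000 + 0.1000·0.0000] = 0.0000
Node 0 (S = 70): V_0 = 1/1.12·[0.9000·13.8581 + 0.1000·0.0000] = 11.1360

$11.14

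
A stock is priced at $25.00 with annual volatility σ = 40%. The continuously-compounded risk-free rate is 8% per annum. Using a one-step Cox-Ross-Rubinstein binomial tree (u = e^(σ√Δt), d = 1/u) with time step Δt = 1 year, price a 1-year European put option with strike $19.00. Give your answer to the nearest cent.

$1.03

CRR parameters: u = e^(σ√Δt) = e^(0.4·√1) = 1.4918, d = 1/u = 0.6703
Per-period rate: rΔt = 0.08·1 = 0.08, so R = e^0.08 = 1.0833
Risk-neutral probability p = (e^0.08 − 0.6703)/(1.4918 − 0.6703) = 0.4130/0.8215 = 0.5027
Terminal stock prices: S_u = 37.3, S_d = 16.76
Terminal payoffs (K − S): max(-18.3, 0) = 0, max(2.242, 0) = 2.242
Node 0 (S = 25): V_0 = e^(−0.08)·[0.5027·0.0000 + 0.4973·2.2420] = 1.0292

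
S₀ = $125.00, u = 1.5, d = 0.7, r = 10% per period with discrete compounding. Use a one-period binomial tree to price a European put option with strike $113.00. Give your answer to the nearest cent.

Risk-neutral probability p = (1 + 0.1 − 0.7)/(1.5 − 0.7) = 0.4000/0.8000 = 0.5000
Terminal stock prices: S_u = 187.5, S_d = 87.5
Terminal payoffs (K − S): max(-74.5, 0) = 0, max(25.5, 0) = 25.5
Node 0 (S = 125): V_0 = 1/1.1·[0.5000·0.0000 + 0.5000·25.5000] = 11.5909

$11.59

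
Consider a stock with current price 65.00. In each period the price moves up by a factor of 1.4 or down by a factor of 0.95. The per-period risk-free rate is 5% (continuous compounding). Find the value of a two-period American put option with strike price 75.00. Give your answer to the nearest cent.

Risk-neutral probability p = (e^0.05 − 0.95)/(1.4 − 0.95) = 0.1013/0.4500 = 0.2250
Terminal stock prices: S_uu = 127.4, S_ud = 86.45, S_dd = 58.66
Terminal payoffs (K − S): max(-52.4, 0) = 0, max(-11.45, 0) = 0, max(16.34, 0) = 16.34
Node u (S = 91): continuation = e^(−0.05)·[0.2250·0.0000 + 0.7750·0.0000] = 0.0000; exercise value = 0.0000 ≤ continuation, so V_u = 0.0000
Node d (S = 61.75): continuation = e^(−0.05)·[0.2250·0.0000 + 0.7750·16.3375] = 12.0433; exercise value = 13.2500 > continuation, so V_d = 13.2500 (exercise)
Node 0 (S = 65): continuation = e^(−0.05)·[0.2250·0.0000 + 0.7750·13.2500] = 9.7673; exercise value = 10.0000 > continuation, so V_0 = 10.0000 (exercise)

10.00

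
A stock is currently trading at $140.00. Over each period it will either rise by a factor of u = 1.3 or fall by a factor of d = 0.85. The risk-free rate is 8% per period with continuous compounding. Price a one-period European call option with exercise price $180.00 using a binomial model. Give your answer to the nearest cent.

$0.96

Risk-neutral probability p = (e^0.08 − 0.85)/(1.3 − 0.85) = 0.2333/0.4500 = 0.5184
Terminal stock prices: S_u = 182, S_d = 119
Terminal payoffs (S − K): max(2, 0) = 2, max(-61, 0) = 0
Node 0 (S = 140): V_0 = e^(−0.08)·[0.5184·2.0000 + 0.4816·0.0000] = 0.9571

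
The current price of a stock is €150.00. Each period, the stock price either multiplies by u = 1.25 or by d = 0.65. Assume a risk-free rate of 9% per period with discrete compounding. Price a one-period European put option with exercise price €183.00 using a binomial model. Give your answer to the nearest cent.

€20.92

Risk-neutral probability p = (1 + 0.09 − 0.65)/(1.25 − 0.65) = 0.4400/0.6000 = 0.7333
Terminal stock prices: S_u = 187.5, S_d = 97.5
Terminal payoffs (K − S): max(-4.5, 0) = 0, max(85.5, 0) = 85.5
Node 0 (S = 150): V_0 = 1/1.09·[0.7333·0.0000 + 0.2667·85.5000] = 20.9174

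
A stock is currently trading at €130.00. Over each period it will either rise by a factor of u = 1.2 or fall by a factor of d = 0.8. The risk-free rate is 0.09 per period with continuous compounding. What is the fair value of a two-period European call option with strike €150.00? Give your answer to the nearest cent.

Risk-neutral probability p = (e^0.09 − 0.8)/(1.2 − 0.8) = 0.2942/0.4000 = 0.7354
Terminal stock prices: S_uu = 187.2, S_ud = 124.8, S_dd = 83.2
Terminal payoffs (S − K): max(37.2, 0) = 37.2, max(-25.2, 0) = 0, max(-66.8, 0) = 0
Node u (S = 156): V_u = e^(−0.09)·[0.7354·37.2000 + 0.2646·0.0000] = 25.0035
Node d (S = 104): V_d = e^(−0.09)·[0.7354·0.0000 + 0.2646·0.0000] = 0.0000
Node 0 (S = 130): V_0 = e^(−0.09)·[0.7354·25.0035 + 0.2646·0.0000] = 16.8058

€16.81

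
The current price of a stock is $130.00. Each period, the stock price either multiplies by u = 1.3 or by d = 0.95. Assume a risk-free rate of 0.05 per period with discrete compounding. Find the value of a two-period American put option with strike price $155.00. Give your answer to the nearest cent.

Risk-neutral probability p = (1 + 0.05 − 0.95)/(1.3 − 0.95) = 0.1000/0.3500 = 0.2857
Terminal stock prices: S_uu = 219.7, S_ud = 160.5, S_dd = 117.3
Terminal payoffs (K − S): max(-64.7, 0) = 0, max(-5.55, 0) = 0, max(37.67, 0) = 37.67
Node u (S = 169): continuation = 1/1.05·[0.2857·0.0000 + 0.7143·0.0000] = 0.0000; exercise value = 0.0000 ≤ continuation, so V_u = 0.0000
Node d (S = 123.5): continuation = 1/1.05·[0.2857·0.0000 + 0.7143·37.6750] = 25.6293; exercise value = 31.5000 > continuation, so V_d = 31.5000 (exercise)
Node 0 (S = 130): continuation = 1/1.05·[0.2857·0.0000 + 0.7143·31.5000] = 21.4286; exercise value = 25.0000 > continuation, so V_0 = 25.0000 (exercise)

$25.00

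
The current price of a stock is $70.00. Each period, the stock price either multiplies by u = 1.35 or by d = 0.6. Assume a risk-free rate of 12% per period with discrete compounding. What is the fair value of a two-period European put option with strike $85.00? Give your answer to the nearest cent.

$14.08

Risk-neutral probability p = (1 + 0.12 − 0.6)/(1.35 − 0.6) = 0.5200/0.7500 = 0.6933
Terminal stock prices: S_uu = 127.6, S_ud = 56.7, S_dd = 25.2
Terminal payoffs (K − S): max(-42.58, 0) = 0, max(28.3, 0) = 28.3, max(59.8, 0) = 59.8
Node u (S = 94.5): V_u = 1/1.12·[0.6933·0.0000 + 0.3067·28.3000] = 7.7488
Node d (S = 42): V_d = 1/1.12·[0.6933·28.3000 + 0.3067·59.8000] = 33.8929
Node 0 (S = 70): V_0 = 1/1.12·[0.6933·7.7488 + 0.3067·33.8929] = 14.0771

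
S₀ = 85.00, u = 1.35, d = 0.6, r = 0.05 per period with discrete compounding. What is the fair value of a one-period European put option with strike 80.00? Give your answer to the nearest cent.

11.05

Risk-neutral probability p = (1 + 0.05 − 0.6)/(1.35 − 0.6) = 0.4500/0.7500 = 0.6000
Terminal stock prices: S_u = 114.8, S_d = 51
Terminal payoffs (K − S): max(-34.75, 0) = 0, max(29, 0) = 29
Node 0 (S = 85): V_0 = 1/1.05·[0.6000·0.0000 + 0.4000·29.0000] = 11.0476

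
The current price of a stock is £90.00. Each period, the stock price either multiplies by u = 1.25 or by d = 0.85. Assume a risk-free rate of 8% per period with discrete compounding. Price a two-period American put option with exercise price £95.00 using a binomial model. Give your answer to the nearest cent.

Risk-neutral probability p = (1 + 0.08 − 0.85)/(1.25 − 0.85) = 0.2300/0.4000 = 0.5750
Terminal stock prices: S_uu = 140.6, S_ud = 95.62, S_dd = 65.02
Terminal payoffs (K − S): max(-45.62, 0) = 0, max(-0.625, 0) = 0, max(29.98, 0) = 29.98
Node u (S = 112.5): continuation = 1/1.08·[0.5750·0.0000 + 0.4250·0.0000] = 0.0000; exercise value = 0.0000 ≤ continuation, so V_u = 0.0000
Node d (S = 76.5): continuation = 1/1.08·[0.5750·0.0000 + 0.4250·29.9750] = 11.7957; exercise value = 18.5000 > continuation, so V_d = 18.5000 (exercise)
Node 0 (S = 90): continuation = 1/1.08·[0.5750·0.0000 + 0.4250·18.5000] = 7.2801; exercise value = 5.0000 ≤ continuation, so V_0 = 7.2801

£7.28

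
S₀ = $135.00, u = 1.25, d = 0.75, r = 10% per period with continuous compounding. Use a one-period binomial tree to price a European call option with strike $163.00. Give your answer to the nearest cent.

$3.70

Risk-neutral probability p = (e^0.1 − 0.75)/(1.25 − 0.75) = 0.3552/0.5000 = 0.7103
Terminal stock prices: S_u = 168.8, S_d = 101.2
Terminal payoffs (S − K): max(5.75, 0) = 5.75, max(-61.75, 0) = 0
Node 0 (S = 135): V_0 = e^(−0.1)·[0.7103·5.7500 + 0.2897·0.0000] = 3.6958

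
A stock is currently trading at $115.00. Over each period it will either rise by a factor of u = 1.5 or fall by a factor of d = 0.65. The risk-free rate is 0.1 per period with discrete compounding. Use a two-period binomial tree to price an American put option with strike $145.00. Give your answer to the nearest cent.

Risk-neutral probability p = (1 + 0.1 − 0.65)/(1.5 − 0.65) = 0.4500/0.8500 = 0.5294
Terminal stock prices: S_uu = 258.8, S_ud = 112.1, S_dd = 48.59
Terminal payoffs (K − S): max(-113.8, 0) = 0, max(32.88, 0) = 32.88, max(96.41, 0) = 96.41
Node u (S = 172.5): continuation = 1/1.1·[0.5294·0.0000 + 0.4706·32.8750] = 14.0642; exercise value = 0.0000 ≤ continuation, so V_u = 14.0642
Node d (S = 74.75): continuation = 1/1.1·[0.5294·32.8750 + 0.4706·96.4125] = 57.0682; exercise value = 70.2500 > continuation, so V_d = 70.2500 (exercise)
Node 0 (S = 115): continuation = 1/1.1·[0.5294·14.0642 + 0.4706·70.2500] = 36.8223; exercise value = 30.0000 ≤ continuation, so V_0 = 36.8223

$36.82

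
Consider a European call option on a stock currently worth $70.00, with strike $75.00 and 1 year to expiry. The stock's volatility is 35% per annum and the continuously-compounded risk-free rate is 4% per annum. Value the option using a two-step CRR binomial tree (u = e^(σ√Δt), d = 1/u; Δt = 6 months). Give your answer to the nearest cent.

CRR parameters: u = e^(σ√Δt) = e^(0.35·√0.5) = 1.2808, d = 1/u = 0.7808
Per-period rate: rΔt = 0.04·0.5 = 0.02, so R = e^0.02 = 1.0202
Risk-neutral probability p = (e^0.02 − 0.7808)/(1.2808 − 0.7808) = 0.2394/0.5000 = 0.4788
Terminal stock prices: S_uu = 114.8, S_ud = 70, S_dd = 42.67
Terminal payoffs (S − K): max(39.83, 0) = 39.83, max(-5, 0) = 0, max(-32.33, 0) = 0
Node u (S = 89.66): V_u = e^(−0.02)·[0.4788·39.8320 + 0.5212·0.0000] = 18.6955
Node d (S = 54.65): V_d = e^(−0.02)·[0.4788·0.0000 + 0.5212·0.0000] = 0.0000
Node 0 (S = 70): V_0 = e^(−0.02)·[0.4788·18.6955 + 0.5212·0.0000] = 8.7749

$8.77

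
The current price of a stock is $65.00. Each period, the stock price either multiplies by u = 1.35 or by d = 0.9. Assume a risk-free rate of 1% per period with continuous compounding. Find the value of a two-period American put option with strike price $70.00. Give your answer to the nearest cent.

$9.71

Risk-neutral probability p = (e^0.01 − 0.9)/(1.35 − 0.9) = 0.1101/0.4500 = 0.2446
Terminal stock prices: S_uu = 118.5, S_ud = 78.98, S_dd = 52.65
Terminal payoffs (K − S): max(-48.46, 0) = 0, max(-8.975, 0) = 0, max(17.35, 0) = 17.35
Node u (S = 87.75): continuation = e^(−0.01)·[0.2446·0.0000 + 0.7554·0.0000] = 0.0000; exercise value = 0.0000 ≤ continuation, so V_u = 0.0000
Node d (S = 58.5): continuation = e^(−0.01)·[0.2446·0.0000 + 0.7554·17.3500] = 12.9765; exercise value = 11.5000 ≤ continuation, so V_d = 12.9765
Node 0 (S = 65): continuation = e^(−0.01)·[0.2446·0.0000 + 0.7554·12.9765] = 9.7055; exercise value = 5.0000 ≤ continuation, so V_0 = 9.7055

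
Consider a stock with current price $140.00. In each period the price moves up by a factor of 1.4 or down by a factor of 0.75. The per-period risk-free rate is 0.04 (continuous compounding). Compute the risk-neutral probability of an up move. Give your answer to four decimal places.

p = 0.4474

Risk-neutral probability p = (e^0.04 − 0.75)/(1.4 − 0.75) = 0.2908/0.6500 = 0.4474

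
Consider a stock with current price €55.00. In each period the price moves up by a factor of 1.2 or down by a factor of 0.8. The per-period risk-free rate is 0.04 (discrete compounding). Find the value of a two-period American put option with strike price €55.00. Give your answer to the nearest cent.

€4.72

Risk-neutral probability p = (1 + 0.04 − 0.8)/(1.2 − 0.8) = 0.2400/0.4000 = 0.6000
Terminal stock prices: S_uu = 79.2, S_ud = 52.8, S_dd = 35.2
Terminal payoffs (K − S): max(-24.2, 0) = 0, max(2.2, 0) = 2.2, max(19.8, 0) = 19.8
Node u (S = 66): continuation = 1/1.04·[0.6000·0.0000 + 0.4000·2.2000] = 0.8462; exercise value = 0.0000 ≤ continuation, so V_u = 0.8462
Node d (S = 44): continuation = 1/1.04·[0.6000·2.2000 + 0.4000·19.8000] = 8.8846; exercise value = 11.0000 > continuation, so V_d = 11.0000 (exercise)
Node 0 (S = 55): continuation = 1/1.04·[0.6000·0.8462 + 0.4000·11.0000] = 4.7189; exercise value = 0.0000 ≤ continuation, so V_0 = 4.7189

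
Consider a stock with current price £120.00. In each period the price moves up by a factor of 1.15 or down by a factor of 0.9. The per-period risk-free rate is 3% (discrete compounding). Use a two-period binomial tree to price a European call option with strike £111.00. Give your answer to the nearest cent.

Risk-neutral probability p = (1 + 0.03 − 0.9)/(1.15 − 0.9) = 0.1300/0.2500 = 0.5200
Terminal stock prices: S_uu = 158.7, S_ud = 124.2, S_dd = 97.2
Terminal payoffs (S − K): max(47.7, 0) = 47.7, max(13.2, 0) = 13.2, max(-13.8, 0) = 0
Node u (S = 138): V_u = 1/1.03·[0.5200·47.7000 + 0.4800·13.2000] = 30.2330
Node d (S = 108): V_d = 1/1.03·[0.5200·13.2000 + 0.4800·0.0000] = 6.6641
Node 0 (S = 120): V_0 = 1/1.03·[0.5200·30.2330 + 0.4800·6.6641] = 18.3689

£18.37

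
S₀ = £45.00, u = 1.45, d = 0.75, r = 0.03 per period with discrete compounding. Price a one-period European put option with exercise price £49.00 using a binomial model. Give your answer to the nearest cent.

Risk-neutral probability p = (1 + 0.03 − 0.75)/(1.45 − 0.75) = 0.2800/0.7000 = 0.4000
Terminal stock prices: S_u = 65.25, S_d = 33.75
Terminal payoffs (K − S): max(-16.25, 0) = 0, max(15.25, 0) = 15.25
Node 0 (S = 45): V_0 = 1/1.03·[0.4000·0.0000 + 0.6000·15.2500] = 8.8835

£8.88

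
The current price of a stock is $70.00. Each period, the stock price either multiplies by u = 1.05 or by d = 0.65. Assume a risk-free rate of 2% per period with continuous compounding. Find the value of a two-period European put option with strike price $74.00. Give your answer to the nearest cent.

$3.71

Risk-neutral probability p = (e^0.02 − 0.65)/(1.05 − 0.65) = 0.3702/0.4000 = 0.9255
Terminal stock prices: S_uu = 77.17, S_ud = 47.77, S_dd = 29.58
Terminal payoffs (K − S): max(-3.175, 0) = 0, max(26.23, 0) = 26.23, max(44.42, 0) = 44.42
Node u (S = 73.5): V_u = e^(−0.02)·[0.9255·0.0000 + 0.0745·26.2250] = 1.9150
Node d (S = 45.5): V_d = e^(−0.02)·[0.9255·26.2250 + 0.0745·44.4250] = 27.0347
Node 0 (S = 70): V_0 = e^(−0.02)·[0.9255·1.9150 + 0.0745·27.0347] = 3.7113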